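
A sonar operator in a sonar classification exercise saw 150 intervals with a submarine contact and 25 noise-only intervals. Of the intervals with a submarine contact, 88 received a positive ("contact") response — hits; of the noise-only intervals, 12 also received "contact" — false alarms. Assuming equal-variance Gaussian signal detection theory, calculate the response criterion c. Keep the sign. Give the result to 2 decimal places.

c = -0.08

H = 88/150 = 0.5867
FA = 12/25 = 0.4800
z(H) = z(0.5867) = 0.2191
z(FA) = z(0.4800) = -0.0502
c = −½·[z(H) + z(FA)] = −0.5 × (0.2191 + (-0.0502)) = -0.08445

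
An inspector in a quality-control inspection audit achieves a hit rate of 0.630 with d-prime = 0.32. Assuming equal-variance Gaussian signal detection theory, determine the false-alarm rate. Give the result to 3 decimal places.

false-alarm rate = 0.505

z(hit rate) = z(0.630) = 0.3319
z(FA) = z(H) − d' = 0.3319 − 0.32 = 0.0119
false-alarm rate = Φ(0.0119) = 0.5047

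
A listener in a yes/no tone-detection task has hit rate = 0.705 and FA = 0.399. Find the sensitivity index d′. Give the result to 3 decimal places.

d′ = 0.795

Φ⁻¹(H) = Φ⁻¹(0.705) = 0.5388
Φ⁻¹(FA) = Φ⁻¹(0.399) = -0.2559
d' = z(H) − z(FA) = 0.5388 − (-0.2559) = 0.7947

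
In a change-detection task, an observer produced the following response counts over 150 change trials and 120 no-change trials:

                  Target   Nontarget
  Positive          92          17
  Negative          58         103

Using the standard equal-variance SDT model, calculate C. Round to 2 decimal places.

H = 92/150 = 0.6133
FA = 17/120 = 0.1417
Φ⁻¹(H) = Φ⁻¹(0.6133) = 0.2879
Φ⁻¹(FA) = Φ⁻¹(0.1417) = -1.0727
c = −½·[z(H) + z(FA)] = −0.5 × (0.2879 + (-1.0727)) = 0.3924
c > 0: the observer has a conservative response bias.

C = 0.39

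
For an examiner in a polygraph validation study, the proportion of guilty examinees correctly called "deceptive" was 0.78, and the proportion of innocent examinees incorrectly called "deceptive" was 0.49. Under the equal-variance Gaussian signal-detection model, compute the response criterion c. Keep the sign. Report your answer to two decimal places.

z(H) = 0.772
z(FA) = -0.025
c = −½·[z(H) + z(FA)] = −0.5 × (0.772 + (-0.025)) = -0.3735
c < 0: the examiner has a liberal response bias.

c = -0.37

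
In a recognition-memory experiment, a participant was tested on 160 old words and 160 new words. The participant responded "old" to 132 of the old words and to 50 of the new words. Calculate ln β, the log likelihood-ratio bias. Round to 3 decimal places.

H = 132/160 = 0.8250
FA = 50/160 = 0.3125
z(H) = 0.9346
z(FA) = -0.4888
ln β = −½·[z(H)² − z(FA)²] = −0.5 × (0.8735 − 0.2389) = -0.3173

ln β = -0.317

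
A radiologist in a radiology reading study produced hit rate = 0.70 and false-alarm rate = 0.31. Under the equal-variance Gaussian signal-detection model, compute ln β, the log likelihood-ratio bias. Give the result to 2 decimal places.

ln β = -0.01

Φ⁻¹(H) = Φ⁻¹(0.70) = 0.524
Φ⁻¹(FA) = Φ⁻¹(0.31) = -0.496
ln β = −½·[z(H)² − z(FA)²] = −0.5 × (0.275 − 0.246) = -0.0145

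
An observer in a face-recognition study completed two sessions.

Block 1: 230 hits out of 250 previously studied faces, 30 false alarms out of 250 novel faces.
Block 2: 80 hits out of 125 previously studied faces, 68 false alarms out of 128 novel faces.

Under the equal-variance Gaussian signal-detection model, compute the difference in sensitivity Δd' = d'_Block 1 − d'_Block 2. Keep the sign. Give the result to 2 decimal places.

Block 1: z(0.9200) = 1.405, z(0.1200) = -1.175, d' = 2.580
Block 2: z(0.6400) = 0.358, z(0.5312) = 0.078, d' = 0.280
Δd' = d'_Block 1 − d'_Block 2 = 2.580 − 0.280 = 2.300
Block 1 has the higher sensitivity.

Δd' = 2.30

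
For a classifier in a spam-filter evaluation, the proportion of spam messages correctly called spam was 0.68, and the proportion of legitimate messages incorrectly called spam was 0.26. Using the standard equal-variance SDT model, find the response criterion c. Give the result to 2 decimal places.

z(H) = 0.4677
z(FA) = -0.6433
c = −½·[z(H) + z(FA)] = −0.5 × (0.4677 + (-0.6433)) = 0.0878
c > 0: the classifier has a conservative response bias.

c = 0.09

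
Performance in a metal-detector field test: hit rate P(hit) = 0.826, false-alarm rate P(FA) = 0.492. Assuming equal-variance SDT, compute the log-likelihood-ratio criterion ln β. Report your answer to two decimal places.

z(H) = z(0.826) = 0.938
z(FA) = z(0.492) = -0.020
ln β = −½·[z(H)² − z(FA)²] = −0.5 × (0.880 − 0.000) = -0.440

ln β = -0.44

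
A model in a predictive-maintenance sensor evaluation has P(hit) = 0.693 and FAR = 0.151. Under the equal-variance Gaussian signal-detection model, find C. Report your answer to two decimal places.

C = 0.26

z(H) = 0.5044
z(FA) = -1.0322
c = −½·[z(H) + z(FA)] = −0.5 × (0.5044 + (-1.0322)) = 0.2639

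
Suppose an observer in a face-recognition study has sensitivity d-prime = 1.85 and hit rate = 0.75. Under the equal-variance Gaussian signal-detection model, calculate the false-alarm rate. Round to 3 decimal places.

false-alarm rate = 0.120

z(hit rate) = z(0.75) = 0.6745
z(FA) = z(H) − d' = 0.6745 − 1.85 = -1.1755
false-alarm rate = Φ(-1.1755) = 0.1199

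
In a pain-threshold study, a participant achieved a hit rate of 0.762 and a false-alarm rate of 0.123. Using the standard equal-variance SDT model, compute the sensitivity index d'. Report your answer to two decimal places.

z(H) = z(0.762) = 0.7128
z(FA) = z(0.123) = -1.1601
d' = z(H) − z(FA) = 0.7128 − (-1.1601) = 1.8729

d' = 1.87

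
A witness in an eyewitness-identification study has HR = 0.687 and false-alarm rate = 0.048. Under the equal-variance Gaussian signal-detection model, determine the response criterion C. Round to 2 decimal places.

C = 0.59

z(H) = z(0.687) = 0.487
z(FA) = z(0.048) = -1.665
c = −½·[z(H) + z(FA)] = −0.5 × (0.487 + (-1.665)) = 0.589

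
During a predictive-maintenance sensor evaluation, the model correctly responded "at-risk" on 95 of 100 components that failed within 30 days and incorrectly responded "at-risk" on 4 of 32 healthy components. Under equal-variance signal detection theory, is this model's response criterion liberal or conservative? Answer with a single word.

z(H) = 1.645, z(FA) = -1.150
c = −½·(z(H) + z(FA)) = -0.2475
c < 0 → liberal criterion (biased toward responding “yes”).

liberal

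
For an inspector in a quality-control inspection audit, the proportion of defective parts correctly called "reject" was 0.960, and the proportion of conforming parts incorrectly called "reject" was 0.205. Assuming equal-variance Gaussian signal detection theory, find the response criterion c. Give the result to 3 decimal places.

c = -0.463

z(0.960) = 1.7507, z(0.205) = -0.8239
c = −½·[z(H) + z(FA)] = −0.5 × (1.7507 + (-0.8239)) = -0.4634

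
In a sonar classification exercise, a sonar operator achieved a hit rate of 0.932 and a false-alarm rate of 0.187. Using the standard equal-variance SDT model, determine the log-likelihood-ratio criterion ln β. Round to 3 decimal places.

ln β = -0.716

z(0.932) = 1.4909, z(0.187) = -0.8890
ln β = −½·[z(H)² − z(FA)²] = −0.5 × (2.2228 − 0.7903) = -0.71625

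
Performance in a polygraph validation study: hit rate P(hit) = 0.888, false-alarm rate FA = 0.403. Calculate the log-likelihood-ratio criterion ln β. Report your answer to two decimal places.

z(0.888) = 1.216, z(0.403) = -0.246
ln β = −½·[z(H)² − z(FA)²] = −0.5 × (1.479 − 0.061) = -0.709

ln β = -0.71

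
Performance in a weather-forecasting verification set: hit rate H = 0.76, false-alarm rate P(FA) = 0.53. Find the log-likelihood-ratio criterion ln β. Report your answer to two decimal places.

ln β = -0.25

Φ⁻¹(0.76) = 0.706, Φ⁻¹(0.53) = 0.075
ln β = −½·[z(H)² − z(FA)²] = −0.5 × (0.498 − 0.006) = -0.246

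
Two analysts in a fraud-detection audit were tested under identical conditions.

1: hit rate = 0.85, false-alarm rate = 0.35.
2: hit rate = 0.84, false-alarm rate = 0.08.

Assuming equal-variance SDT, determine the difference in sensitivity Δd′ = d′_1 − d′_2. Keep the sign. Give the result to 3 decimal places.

Δd′ = -0.978

1: z(0.85) = 1.0364, z(0.35) = -0.3853, d' = 1.4217
2: z(0.84) = 0.9945, z(0.08) = -1.4051, d' = 2.3996
Δd' = d'_1 − d'_2 = 1.4217 − 2.3996 = -0.9779
2 has the higher sensitivity.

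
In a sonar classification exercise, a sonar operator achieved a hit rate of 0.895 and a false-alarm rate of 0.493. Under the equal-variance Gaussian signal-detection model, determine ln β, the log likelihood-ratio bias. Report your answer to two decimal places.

z(0.895) = 1.254, z(0.493) = -0.018
ln β = −½·[z(H)² − z(FA)²] = −0.5 × (1.573 − 0.000) = -0.7865

ln β = -0.79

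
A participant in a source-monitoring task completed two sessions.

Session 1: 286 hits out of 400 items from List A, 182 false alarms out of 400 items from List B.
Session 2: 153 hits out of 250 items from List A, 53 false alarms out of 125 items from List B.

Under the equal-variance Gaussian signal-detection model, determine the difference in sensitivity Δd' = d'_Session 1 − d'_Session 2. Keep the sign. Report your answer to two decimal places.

Δd' = 0.20

Session 1: z(0.7150) = 0.568, z(0.4550) = -0.113, d' = 0.681
Session 2: z(0.6120) = 0.285, z(0.4240) = -0.192, d' = 0.477
Δd' = d'_Session 1 − d'_Session 2 = 0.681 − 0.477 = 0.204
Session 1 has the higher sensitivity.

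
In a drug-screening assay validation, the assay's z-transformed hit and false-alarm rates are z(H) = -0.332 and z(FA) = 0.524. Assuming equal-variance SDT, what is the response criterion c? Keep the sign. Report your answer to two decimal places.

c = −½·[z(H) + z(FA)] = −½·(-0.332 + 0.524) = -0.096
c < 0: the assay has a liberal response bias.

c = -0.10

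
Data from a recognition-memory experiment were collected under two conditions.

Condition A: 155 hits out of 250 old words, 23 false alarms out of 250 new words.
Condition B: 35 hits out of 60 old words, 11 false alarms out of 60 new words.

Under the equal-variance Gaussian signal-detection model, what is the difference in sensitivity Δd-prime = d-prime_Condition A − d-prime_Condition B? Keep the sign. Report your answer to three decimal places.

Condition A: z(0.6200) = 0.3055, z(0.0920) = -1.3285, d' = 1.6340
Condition B: z(0.5833) = 0.2103, z(0.1833) = -0.9029, d' = 1.1132
Δd' = d'_Condition A − d'_Condition B = 1.6340 − 1.1132 = 0.5208
Condition A has the higher sensitivity.

Δd-prime = 0.521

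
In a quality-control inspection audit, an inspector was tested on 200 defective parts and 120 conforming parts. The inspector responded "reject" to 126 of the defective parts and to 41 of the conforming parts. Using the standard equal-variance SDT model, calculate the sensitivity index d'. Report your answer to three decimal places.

H = 126/200 = 0.6300
FA = 41/120 = 0.3417
z(0.6300) = 0.3319, z(0.3417) = -0.4078
d' = z(H) − z(FA) = 0.3319 − (-0.4078) = 0.7397

d' = 0.740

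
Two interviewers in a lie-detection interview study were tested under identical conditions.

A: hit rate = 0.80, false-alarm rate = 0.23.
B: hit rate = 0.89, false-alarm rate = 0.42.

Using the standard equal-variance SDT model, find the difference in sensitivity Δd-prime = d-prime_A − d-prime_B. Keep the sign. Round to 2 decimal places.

A: z(0.80) = 0.842, z(0.23) = -0.739, d' = 1.581
B: z(0.89) = 1.227, z(0.42) = -0.202, d' = 1.429
Δd' = d'_A − d'_B = 1.581 − 1.429 = 0.152
A has the higher sensitivity.

Δd-prime = 0.15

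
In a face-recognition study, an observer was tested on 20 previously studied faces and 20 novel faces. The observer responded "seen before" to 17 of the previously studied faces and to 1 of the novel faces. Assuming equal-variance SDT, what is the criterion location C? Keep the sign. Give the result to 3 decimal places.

C = 0.304

H = 17/20 = 0.8500
FA = 1/20 = 0.0500
Φ⁻¹(H) = Φ⁻¹(0.8500) = 1.0364
Φ⁻¹(FA) = Φ⁻¹(0.0500) = -1.6449
c = −½·[z(H) + z(FA)] = −0.5 × (1.0364 + (-1.6449)) = 0.30425
c > 0: the observer has a conservative response bias.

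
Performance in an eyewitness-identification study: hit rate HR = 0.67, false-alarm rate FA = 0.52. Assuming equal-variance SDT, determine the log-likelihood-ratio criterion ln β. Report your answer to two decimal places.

Φ⁻¹(H) = Φ⁻¹(0.67) = 0.440
Φ⁻¹(FA) = Φ⁻¹(0.52) = 0.050
ln β = −½·[z(H)² − z(FA)²] = −0.5 × (0.194 − 0.003) = -0.0955

ln β = -0.10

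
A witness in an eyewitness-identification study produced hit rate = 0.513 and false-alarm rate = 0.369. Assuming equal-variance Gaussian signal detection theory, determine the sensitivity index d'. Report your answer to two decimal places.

d' = 0.37

z(0.513) = 0.0326, z(0.369) = -0.3345
d' = z(H) − z(FA) = 0.0326 − (-0.3345) = 0.3671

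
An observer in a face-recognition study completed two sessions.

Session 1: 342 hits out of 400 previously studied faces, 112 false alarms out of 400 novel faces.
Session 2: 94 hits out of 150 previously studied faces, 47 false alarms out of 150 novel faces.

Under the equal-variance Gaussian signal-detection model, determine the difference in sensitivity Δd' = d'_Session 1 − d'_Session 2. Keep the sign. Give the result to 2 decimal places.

Session 1: z(0.8550) = 1.058, z(0.2800) = -0.583, d' = 1.641
Session 2: z(0.6267) = 0.323, z(0.3133) = -0.487, d' = 0.810
Δd' = d'_Session 1 − d'_Session 2 = 1.641 − 0.810 = 0.831
Session 1 has the higher sensitivity.

Δd' = 0.83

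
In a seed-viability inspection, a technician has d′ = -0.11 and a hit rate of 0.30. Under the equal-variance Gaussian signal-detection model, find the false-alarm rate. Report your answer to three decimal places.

z(hit rate) = z(0.30) = -0.5244
z(FA) = z(H) − d' = -0.5244 − (-0.11) = -0.4144
false-alarm rate = Φ(-0.4144) = 0.3393

false-alarm rate = 0.339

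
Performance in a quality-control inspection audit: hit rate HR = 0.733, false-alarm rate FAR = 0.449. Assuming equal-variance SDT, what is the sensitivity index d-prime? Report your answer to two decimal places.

d-prime = 0.75

Φ⁻¹(H) = 0.622
Φ⁻¹(FA) = -0.128
d' = z(H) − z(FA) = 0.622 − (-0.128) = 0.750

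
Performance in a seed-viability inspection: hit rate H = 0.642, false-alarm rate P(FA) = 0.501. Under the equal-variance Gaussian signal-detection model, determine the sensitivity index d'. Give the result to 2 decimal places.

d' = 0.36

z(H) = z(0.642) = 0.364
z(FA) = z(0.501) = 0.003
d' = z(H) − z(FA) = 0.364 − 0.003 = 0.361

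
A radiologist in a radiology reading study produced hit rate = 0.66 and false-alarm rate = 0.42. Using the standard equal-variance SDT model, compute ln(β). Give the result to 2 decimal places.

Φ⁻¹(H) = Φ⁻¹(0.66) = 0.412
Φ⁻¹(FA) = Φ⁻¹(0.42) = -0.202
ln β = −½·[z(H)² − z(FA)²] = −0.5 × (0.170 − 0.041) = -0.0645

ln β = -0.06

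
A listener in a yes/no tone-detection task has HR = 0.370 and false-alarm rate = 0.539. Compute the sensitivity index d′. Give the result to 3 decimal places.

z(H) = z(0.370) = -0.3319
z(FA) = z(0.539) = 0.0979
d' = z(H) − z(FA) = -0.3319 − 0.0979 = -0.4298

d′ = -0.430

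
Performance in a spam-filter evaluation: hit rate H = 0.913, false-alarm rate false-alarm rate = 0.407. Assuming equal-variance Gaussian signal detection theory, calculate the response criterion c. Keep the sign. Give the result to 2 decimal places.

Φ⁻¹(0.913) = 1.3595, Φ⁻¹(0.407) = -0.2353
c = −½·[z(H) + z(FA)] = −0.5 × (1.3595 + (-0.2353)) = -0.5621
c < 0: the classifier has a liberal response bias.

c = -0.56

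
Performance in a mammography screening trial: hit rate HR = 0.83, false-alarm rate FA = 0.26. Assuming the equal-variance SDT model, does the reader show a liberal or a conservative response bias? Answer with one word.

liberal

z(H) = 0.954, z(FA) = -0.643
c = −½·(z(H) + z(FA)) = -0.1555
c < 0 → liberal criterion (biased toward responding “yes”).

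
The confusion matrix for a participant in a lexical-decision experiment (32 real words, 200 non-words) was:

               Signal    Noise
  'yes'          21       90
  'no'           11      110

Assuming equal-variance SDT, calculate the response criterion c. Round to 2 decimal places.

H = 21/32 = 0.6562
FA = 90/200 = 0.4500
Φ⁻¹(H) = 0.402
Φ⁻¹(FA) = -0.126
c = −½·[z(H) + z(FA)] = −0.5 × (0.402 + (-0.126)) = -0.138

c = -0.14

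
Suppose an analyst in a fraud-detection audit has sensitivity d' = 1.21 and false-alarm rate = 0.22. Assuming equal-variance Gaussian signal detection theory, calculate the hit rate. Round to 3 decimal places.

z(false-alarm rate) = z(0.22) = -0.7722
z(H) = z(FA) + d' = -0.7722 + 1.21 = 0.4378
hit rate = Φ(0.4378) = 0.6692

hit rate = 0.669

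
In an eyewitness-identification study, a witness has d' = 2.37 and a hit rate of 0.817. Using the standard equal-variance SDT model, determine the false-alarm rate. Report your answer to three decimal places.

z(hit rate) = z(0.817) = 0.9040
z(FA) = z(H) − d' = 0.9040 − 2.37 = -1.4660
false-alarm rate = Φ(-1.4660) = 0.0713

false-alarm rate = 0.071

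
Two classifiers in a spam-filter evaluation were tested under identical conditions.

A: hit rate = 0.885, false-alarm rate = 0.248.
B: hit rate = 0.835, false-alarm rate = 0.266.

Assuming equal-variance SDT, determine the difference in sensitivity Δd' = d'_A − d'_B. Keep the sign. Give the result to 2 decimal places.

A: z(0.885) = 1.200, z(0.248) = -0.681, d' = 1.881
B: z(0.835) = 0.974, z(0.266) = -0.625, d' = 1.599
Δd' = d'_A − d'_B = 1.881 − 1.599 = 0.282
A has the higher sensitivity.

Δd' = 0.28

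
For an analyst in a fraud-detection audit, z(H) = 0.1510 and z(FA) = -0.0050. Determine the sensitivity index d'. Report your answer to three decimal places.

d' = 0.156

d' = z(H) − z(FA) = 0.1510 − (-0.0050) = 0.1560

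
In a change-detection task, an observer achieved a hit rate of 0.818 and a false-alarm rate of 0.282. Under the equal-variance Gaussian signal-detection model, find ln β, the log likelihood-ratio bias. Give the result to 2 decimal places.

Φ⁻¹(H) = 0.908
Φ⁻¹(FA) = -0.577
ln β = −½·[z(H)² − z(FA)²] = −0.5 × (0.824 − 0.333) = -0.2455

ln β = -0.25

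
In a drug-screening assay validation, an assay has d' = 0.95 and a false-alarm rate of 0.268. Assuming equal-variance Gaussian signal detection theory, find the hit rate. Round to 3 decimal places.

z(false-alarm rate) = z(0.268) = -0.6189
z(H) = z(FA) + d' = -0.6189 + 0.95 = 0.3311
hit rate = Φ(0.3311) = 0.6297

hit rate = 0.630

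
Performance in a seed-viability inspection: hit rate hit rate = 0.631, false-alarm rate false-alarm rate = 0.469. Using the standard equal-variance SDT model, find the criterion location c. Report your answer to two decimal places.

c = -0.13

z(H) = z(0.631) = 0.335
z(FA) = z(0.469) = -0.078
c = −½·[z(H) + z(FA)] = −0.5 × (0.335 + (-0.078)) = -0.1285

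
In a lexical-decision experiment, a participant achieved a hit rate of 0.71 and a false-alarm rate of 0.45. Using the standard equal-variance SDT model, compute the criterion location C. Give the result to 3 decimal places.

C = -0.214

z(0.71) = 0.5534, z(0.45) = -0.1257
c = −½·[z(H) + z(FA)] = −0.5 × (0.5534 + (-0.1257)) = -0.21385
c < 0: the participant has a liberal response bias.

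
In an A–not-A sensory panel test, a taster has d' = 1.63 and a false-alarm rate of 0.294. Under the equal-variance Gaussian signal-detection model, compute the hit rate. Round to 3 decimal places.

z(false-alarm rate) = z(0.294) = -0.5417
z(H) = z(FA) + d' = -0.5417 + 1.63 = 1.0883
hit rate = Φ(1.0883) = 0.8618

hit rate = 0.862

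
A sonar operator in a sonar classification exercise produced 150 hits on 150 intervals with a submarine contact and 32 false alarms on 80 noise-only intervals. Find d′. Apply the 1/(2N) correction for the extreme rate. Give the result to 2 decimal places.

d′ = 2.97

The hit rate is 150/150 = 1, so apply the 1/(2N) correction: H → 1 − 1/(2·150) = 0.99667.
z(H) = z(0.99667) = 2.713
z(FA) = z(0.40000) = -0.253
d' = 2.713 − (-0.253) = 2.966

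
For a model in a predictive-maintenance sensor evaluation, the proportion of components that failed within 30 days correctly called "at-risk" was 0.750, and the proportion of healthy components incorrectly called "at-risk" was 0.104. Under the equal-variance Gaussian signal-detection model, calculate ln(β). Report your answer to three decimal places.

ln β = 0.565

z(H) = 0.6745
z(FA) = -1.2591
ln β = −½·[z(H)² − z(FA)²] = −0.5 × (0.4550 − 1.5853) = 0.56515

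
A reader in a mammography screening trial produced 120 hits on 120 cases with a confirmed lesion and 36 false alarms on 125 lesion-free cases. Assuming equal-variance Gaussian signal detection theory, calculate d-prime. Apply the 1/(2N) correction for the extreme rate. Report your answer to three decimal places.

d-prime = 3.197

The hit rate is 120/120 = 1, so apply the 1/(2N) correction: H → 1 − 1/(2·120) = 0.99583.
z(H) = z(0.99583) = 2.6380
z(FA) = z(0.28800) = -0.5592
d' = 2.6380 − (-0.5592) = 3.1972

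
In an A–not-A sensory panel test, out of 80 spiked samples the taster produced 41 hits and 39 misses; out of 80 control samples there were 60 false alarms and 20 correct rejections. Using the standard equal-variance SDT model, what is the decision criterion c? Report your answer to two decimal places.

c = -0.35

H = 41/80 = 0.5125
FA = 60/80 = 0.7500
Φ⁻¹(H) = 0.0313
Φ⁻¹(FA) = 0.6745
c = −½·[z(H) + z(FA)] = −0.5 × (0.0313 + 0.6745) = -0.3529
c < 0: the taster has a liberal response bias.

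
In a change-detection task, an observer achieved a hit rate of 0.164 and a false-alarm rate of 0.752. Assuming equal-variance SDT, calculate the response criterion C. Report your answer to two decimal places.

C = 0.15

z(H) = z(0.164) = -0.9782
z(FA) = z(0.752) = 0.6808
c = −½·[z(H) + z(FA)] = −0.5 × (-0.9782 + 0.6808) = 0.1487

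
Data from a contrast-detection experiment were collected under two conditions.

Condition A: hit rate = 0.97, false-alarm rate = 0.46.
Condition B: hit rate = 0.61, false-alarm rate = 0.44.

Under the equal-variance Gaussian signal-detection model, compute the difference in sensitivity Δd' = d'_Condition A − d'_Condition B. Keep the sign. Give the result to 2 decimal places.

Δd' = 1.55

Condition A: z(0.97) = 1.881, z(0.46) = -0.100, d' = 1.981
Condition B: z(0.61) = 0.279, z(0.44) = -0.151, d' = 0.430
Δd' = d'_Condition A − d'_Condition B = 1.981 − 0.430 = 1.551
Condition A has the higher sensitivity.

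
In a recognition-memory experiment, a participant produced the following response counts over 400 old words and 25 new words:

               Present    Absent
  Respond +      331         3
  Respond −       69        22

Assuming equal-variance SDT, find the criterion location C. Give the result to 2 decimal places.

C = 0.12

H = 331/400 = 0.8275
FA = 3/25 = 0.1200
z(0.8275) = 0.944, z(0.1200) = -1.175
c = −½·[z(H) + z(FA)] = −0.5 × (0.944 + (-1.175)) = 0.1155
c > 0: the participant has a conservative response bias.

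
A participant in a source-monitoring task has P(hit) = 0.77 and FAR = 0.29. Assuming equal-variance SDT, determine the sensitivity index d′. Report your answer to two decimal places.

z(H) = 0.7388
z(FA) = -0.5534
d' = z(H) − z(FA) = 0.7388 − (-0.5534) = 1.2922

d′ = 1.29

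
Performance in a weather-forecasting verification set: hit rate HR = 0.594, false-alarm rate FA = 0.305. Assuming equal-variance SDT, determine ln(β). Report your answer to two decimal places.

Φ⁻¹(H) = Φ⁻¹(0.594) = 0.238
Φ⁻¹(FA) = Φ⁻¹(0.305) = -0.510
ln β = −½·[z(H)² − z(FA)²] = −0.5 × (0.057 − 0.260) = 0.1015

ln β = 0.10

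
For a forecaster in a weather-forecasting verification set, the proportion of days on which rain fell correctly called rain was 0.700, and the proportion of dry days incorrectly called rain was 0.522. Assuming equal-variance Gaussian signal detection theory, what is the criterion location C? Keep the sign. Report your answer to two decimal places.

C = -0.29

Φ⁻¹(H) = Φ⁻¹(0.700) = 0.5244
Φ⁻¹(FA) = Φ⁻¹(0.522) = 0.0552
c = −½·[z(H) + z(FA)] = −0.5 × (0.5244 + 0.0552) = -0.2898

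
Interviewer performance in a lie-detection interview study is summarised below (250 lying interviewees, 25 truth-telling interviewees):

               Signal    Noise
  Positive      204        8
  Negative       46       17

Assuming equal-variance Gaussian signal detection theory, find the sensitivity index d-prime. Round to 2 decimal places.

d-prime = 1.37

H = 204/250 = 0.8160
FA = 8/25 = 0.3200
z(H) = z(0.8160) = 0.9002
z(FA) = z(0.3200) = -0.4677
d' = z(H) − z(FA) = 0.9002 − (-0.4677) = 1.3679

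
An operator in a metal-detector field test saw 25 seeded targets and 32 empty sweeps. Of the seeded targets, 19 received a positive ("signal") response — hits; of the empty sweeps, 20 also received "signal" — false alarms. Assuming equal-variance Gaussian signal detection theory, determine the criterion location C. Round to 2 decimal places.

H = 19/25 = 0.7600
FA = 20/32 = 0.6250
z(H) = 0.7063
z(FA) = 0.3186
c = −½·[z(H) + z(FA)] = −0.5 × (0.7063 + 0.3186) = -0.51245

C = -0.51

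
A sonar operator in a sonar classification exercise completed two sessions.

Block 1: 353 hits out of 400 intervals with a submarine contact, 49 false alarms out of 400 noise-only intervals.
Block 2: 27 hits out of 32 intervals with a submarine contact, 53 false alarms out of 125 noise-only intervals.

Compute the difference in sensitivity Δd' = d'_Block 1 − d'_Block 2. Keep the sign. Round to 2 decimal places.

Block 1: z(0.8825) = 1.188, z(0.1225) = -1.163, d' = 2.351
Block 2: z(0.8438) = 1.010, z(0.4240) = -0.192, d' = 1.202
Δd' = d'_Block 1 − d'_Block 2 = 2.351 − 1.202 = 1.149
Block 1 has the higher sensitivity.

Δd' = 1.15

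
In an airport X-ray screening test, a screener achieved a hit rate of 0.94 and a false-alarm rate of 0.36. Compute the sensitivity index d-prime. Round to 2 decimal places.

d-prime = 1.91

Φ⁻¹(0.94) = 1.555, Φ⁻¹(0.36) = -0.358
d' = z(H) − z(FA) = 1.555 − (-0.358) = 1.913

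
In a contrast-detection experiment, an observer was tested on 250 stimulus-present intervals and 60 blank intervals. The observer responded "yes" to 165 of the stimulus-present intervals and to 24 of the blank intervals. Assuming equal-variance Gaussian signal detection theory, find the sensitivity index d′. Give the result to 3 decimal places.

d′ = 0.666

H = 165/250 = 0.6600
FA = 24/60 = 0.4000
z(H) = z(0.6600) = 0.4125
z(FA) = z(0.4000) = -0.2533
d' = z(H) − z(FA) = 0.4125 − (-0.2533) = 0.6658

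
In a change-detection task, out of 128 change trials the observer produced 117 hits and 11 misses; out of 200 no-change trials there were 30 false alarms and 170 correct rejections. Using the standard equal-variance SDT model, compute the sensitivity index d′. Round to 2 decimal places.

H = 117/128 = 0.9141
FA = 30/200 = 0.1500
z(H) = z(0.9141) = 1.3664
z(FA) = z(0.1500) = -1.0364
d' = z(H) − z(FA) = 1.3664 − (-1.0364) = 2.4028

d′ = 2.40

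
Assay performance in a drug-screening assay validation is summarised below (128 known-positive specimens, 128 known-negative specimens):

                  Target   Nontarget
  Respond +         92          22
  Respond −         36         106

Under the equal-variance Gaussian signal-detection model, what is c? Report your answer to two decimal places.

H = 92/128 = 0.7188
FA = 22/128 = 0.1719
z(H) = z(0.7188) = 0.5793
z(FA) = z(0.1719) = -0.9467
c = −½·[z(H) + z(FA)] = −0.5 × (0.5793 + (-0.9467)) = 0.1837

c = 0.18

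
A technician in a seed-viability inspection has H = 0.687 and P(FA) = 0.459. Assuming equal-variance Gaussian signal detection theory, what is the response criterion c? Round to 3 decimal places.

z(H) = z(0.687) = 0.4874
z(FA) = z(0.459) = -0.1030
c = −½·[z(H) + z(FA)] = −0.5 × (0.4874 + (-0.1030)) = -0.1922
c < 0: the technician has a liberal response bias.

c = -0.192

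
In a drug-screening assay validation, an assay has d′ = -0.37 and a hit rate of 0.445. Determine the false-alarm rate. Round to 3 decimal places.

false-alarm rate = 0.592

z(hit rate) = z(0.445) = -0.1383
z(FA) = z(H) − d' = -0.1383 − (-0.37) = 0.2317
false-alarm rate = Φ(0.2317) = 0.5916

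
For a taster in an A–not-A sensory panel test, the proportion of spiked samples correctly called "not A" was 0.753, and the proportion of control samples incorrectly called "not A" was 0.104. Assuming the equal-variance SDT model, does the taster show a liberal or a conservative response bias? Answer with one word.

conservative

z(H) = 0.684, z(FA) = -1.259
c = −½·(z(H) + z(FA)) = 0.2875
c > 0 → conservative criterion (biased toward responding “no”).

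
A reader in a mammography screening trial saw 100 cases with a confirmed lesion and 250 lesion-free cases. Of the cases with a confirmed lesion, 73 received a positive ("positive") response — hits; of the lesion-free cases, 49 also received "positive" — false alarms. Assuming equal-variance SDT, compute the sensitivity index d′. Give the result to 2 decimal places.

d′ = 1.47

H = 73/100 = 0.7300
FA = 49/250 = 0.1960
Φ⁻¹(H) = Φ⁻¹(0.7300) = 0.613
Φ⁻¹(FA) = Φ⁻¹(0.1960) = -0.856
d' = z(H) − z(FA) = 0.613 − (-0.856) = 1.469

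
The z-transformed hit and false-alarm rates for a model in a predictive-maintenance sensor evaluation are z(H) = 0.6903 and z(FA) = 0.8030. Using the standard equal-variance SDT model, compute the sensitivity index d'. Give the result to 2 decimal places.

d' = z(H) − z(FA) = 0.6903 − 0.8030 = -0.1127

d' = -0.11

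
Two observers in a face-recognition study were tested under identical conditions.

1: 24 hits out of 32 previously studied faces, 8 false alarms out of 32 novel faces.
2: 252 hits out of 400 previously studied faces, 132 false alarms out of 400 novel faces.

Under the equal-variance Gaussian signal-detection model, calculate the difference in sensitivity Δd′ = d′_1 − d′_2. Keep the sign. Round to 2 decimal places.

Δd′ = 0.58

1: z(0.7500) = 0.674, z(0.2500) = -0.674, d' = 1.348
2: z(0.6300) = 0.332, z(0.3300) = -0.440, d' = 0.772
Δd' = d'_1 − d'_2 = 1.348 − 0.772 = 0.576
1 has the higher sensitivity.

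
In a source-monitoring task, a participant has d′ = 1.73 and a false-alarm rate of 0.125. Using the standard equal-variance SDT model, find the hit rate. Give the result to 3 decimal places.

z(false-alarm rate) = z(0.125) = -1.1503
z(H) = z(FA) + d' = -1.1503 + 1.73 = 0.5797
hit rate = Φ(0.5797) = 0.7189

hit rate = 0.719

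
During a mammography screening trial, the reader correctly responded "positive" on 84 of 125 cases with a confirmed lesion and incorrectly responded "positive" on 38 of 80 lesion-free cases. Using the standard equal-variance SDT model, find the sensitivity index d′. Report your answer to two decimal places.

d′ = 0.51

H = 84/125 = 0.6720
FA = 38/80 = 0.4750
z(H) = z(0.6720) = 0.445
z(FA) = z(0.4750) = -0.063
d' = z(H) − z(FA) = 0.445 − (-0.063) = 0.508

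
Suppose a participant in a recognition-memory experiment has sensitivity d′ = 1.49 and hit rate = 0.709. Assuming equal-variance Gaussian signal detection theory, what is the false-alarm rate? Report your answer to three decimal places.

z(hit rate) = z(0.709) = 0.5505
z(FA) = z(H) − d' = 0.5505 − 1.49 = -0.9395
false-alarm rate = Φ(-0.9395) = 0.1737

false-alarm rate = 0.174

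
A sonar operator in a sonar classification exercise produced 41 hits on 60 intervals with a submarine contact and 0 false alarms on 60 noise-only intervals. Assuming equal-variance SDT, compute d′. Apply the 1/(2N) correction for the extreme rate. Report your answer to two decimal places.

The false-alarm rate is 0/60 = 0, so apply the 1/(2N) correction: FA → 1/(2·60) = 0.00833.
z(H) = z(0.68333) = 0.477
z(FA) = z(0.00833) = -2.394
d' = 0.477 − (-2.394) = 2.871

d′ = 2.87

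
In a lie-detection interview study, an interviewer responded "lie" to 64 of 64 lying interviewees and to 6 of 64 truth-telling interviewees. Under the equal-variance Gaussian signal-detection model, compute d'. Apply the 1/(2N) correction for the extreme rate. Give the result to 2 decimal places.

The hit rate is 64/64 = 1, so apply the 1/(2N) correction: H → 1 − 1/(2·64) = 0.99219.
z(H) = z(0.99219) = 2.418
z(FA) = z(0.09375) = -1.318
d' = 2.418 − (-1.318) = 3.736

d' = 3.74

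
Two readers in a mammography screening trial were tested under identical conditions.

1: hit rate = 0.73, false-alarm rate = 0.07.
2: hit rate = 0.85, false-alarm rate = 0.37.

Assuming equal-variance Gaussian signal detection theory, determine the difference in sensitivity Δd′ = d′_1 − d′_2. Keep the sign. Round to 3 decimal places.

Δd′ = 0.720

1: z(0.73) = 0.6128, z(0.07) = -1.4758, d' = 2.0886
2: z(0.85) = 1.0364, z(0.37) = -0.3319, d' = 1.3683
Δd' = d'_1 − d'_2 = 2.0886 − 1.3683 = 0.7203
1 has the higher sensitivity.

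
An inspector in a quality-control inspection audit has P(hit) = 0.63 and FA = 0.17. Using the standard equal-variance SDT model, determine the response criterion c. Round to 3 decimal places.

z(H) = z(0.63) = 0.3319
z(FA) = z(0.17) = -0.9542
c = −½·[z(H) + z(FA)] = −0.5 × (0.3319 + (-0.9542)) = 0.31115

c = 0.311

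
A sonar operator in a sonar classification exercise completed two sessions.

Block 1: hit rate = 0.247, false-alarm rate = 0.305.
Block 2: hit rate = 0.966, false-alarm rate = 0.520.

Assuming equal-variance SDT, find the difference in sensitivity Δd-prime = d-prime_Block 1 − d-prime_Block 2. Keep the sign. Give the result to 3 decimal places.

Δd-prime = -1.949

Block 1: z(0.247) = -0.6840, z(0.305) = -0.5101, d' = -0.1739
Block 2: z(0.966) = 1.8250, z(0.520) = 0.0502, d' = 1.7748
Δd' = d'_Block 1 − d'_Block 2 = -0.1739 − 1.7748 = -1.9487
Block 2 has the higher sensitivity.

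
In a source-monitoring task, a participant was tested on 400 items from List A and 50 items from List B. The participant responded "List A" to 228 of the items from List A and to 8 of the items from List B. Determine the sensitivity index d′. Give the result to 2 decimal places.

H = 228/400 = 0.5700
FA = 8/50 = 0.1600
Φ⁻¹(0.5700) = 0.176, Φ⁻¹(0.1600) = -0.994
d' = z(H) − z(FA) = 0.176 − (-0.994) = 1.170

d′ = 1.17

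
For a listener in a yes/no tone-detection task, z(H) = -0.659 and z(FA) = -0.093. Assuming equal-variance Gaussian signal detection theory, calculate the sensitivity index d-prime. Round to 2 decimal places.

d-prime = -0.57

d' = z(H) − z(FA) = -0.659 − (-0.093) = -0.566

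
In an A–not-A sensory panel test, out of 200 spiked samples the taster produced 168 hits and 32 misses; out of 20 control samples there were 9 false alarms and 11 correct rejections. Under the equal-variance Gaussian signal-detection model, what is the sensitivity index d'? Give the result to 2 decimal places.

d' = 1.12

H = 168/200 = 0.8400
FA = 9/20 = 0.4500
z(0.8400) = 0.994, z(0.4500) = -0.126
d' = z(H) − z(FA) = 0.994 − (-0.126) = 1.120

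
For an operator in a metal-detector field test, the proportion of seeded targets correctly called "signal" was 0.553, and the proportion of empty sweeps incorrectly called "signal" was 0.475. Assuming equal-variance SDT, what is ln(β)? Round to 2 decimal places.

z(H) = 0.133
z(FA) = -0.063
ln β = −½·[z(H)² − z(FA)²] = −0.5 × (0.018 − 0.004) = -0.007

ln β = -0.01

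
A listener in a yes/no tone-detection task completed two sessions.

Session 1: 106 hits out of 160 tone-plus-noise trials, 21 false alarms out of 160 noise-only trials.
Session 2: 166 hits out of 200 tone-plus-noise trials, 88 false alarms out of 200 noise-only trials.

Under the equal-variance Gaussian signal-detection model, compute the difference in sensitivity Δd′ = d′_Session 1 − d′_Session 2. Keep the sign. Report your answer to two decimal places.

Δd′ = 0.43

Session 1: z(0.6625) = 0.419, z(0.1313) = -1.120, d' = 1.539
Session 2: z(0.8300) = 0.954, z(0.4400) = -0.151, d' = 1.105
Δd' = d'_Session 1 − d'_Session 2 = 1.539 − 1.105 = 0.434
Session 1 has the higher sensitivity.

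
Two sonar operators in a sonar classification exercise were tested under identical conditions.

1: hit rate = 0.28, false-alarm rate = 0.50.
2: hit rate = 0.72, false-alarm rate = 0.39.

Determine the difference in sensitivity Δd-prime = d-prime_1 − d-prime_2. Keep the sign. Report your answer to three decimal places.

Δd-prime = -1.445

1: z(0.28) = -0.5828, z(0.50) = 0.0000, d' = -0.5828
2: z(0.72) = 0.5828, z(0.39) = -0.2793, d' = 0.8621
Δd' = d'_1 − d'_2 = -0.5828 − 0.8621 = -1.4449
2 has the higher sensitivity.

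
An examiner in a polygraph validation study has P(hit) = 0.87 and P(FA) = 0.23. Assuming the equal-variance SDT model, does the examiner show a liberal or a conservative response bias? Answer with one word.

z(H) = 1.126, z(FA) = -0.739
c = −½·(z(H) + z(FA)) = -0.1935
c < 0 → liberal criterion (biased toward responding “yes”).

liberal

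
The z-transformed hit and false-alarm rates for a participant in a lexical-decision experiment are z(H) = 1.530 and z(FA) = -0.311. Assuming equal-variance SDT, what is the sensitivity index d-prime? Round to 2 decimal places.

d' = z(H) − z(FA) = 1.530 − (-0.311) = 1.841

d-prime = 1.84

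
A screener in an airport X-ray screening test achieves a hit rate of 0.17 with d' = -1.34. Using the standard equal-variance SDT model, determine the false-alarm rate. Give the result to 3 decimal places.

false-alarm rate = 0.650

z(hit rate) = z(0.17) = -0.9542
z(FA) = z(H) − d' = -0.9542 − (-1.34) = 0.3858
false-alarm rate = Φ(0.3858) = 0.6502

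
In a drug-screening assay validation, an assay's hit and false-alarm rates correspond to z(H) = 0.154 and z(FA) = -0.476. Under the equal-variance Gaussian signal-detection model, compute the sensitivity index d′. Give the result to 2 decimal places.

d′ = 0.63

d' = z(H) − z(FA) = 0.154 − (-0.476) = 0.630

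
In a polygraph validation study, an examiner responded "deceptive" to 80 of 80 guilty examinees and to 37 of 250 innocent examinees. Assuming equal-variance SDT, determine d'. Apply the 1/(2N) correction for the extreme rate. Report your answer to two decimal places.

The hit rate is 80/80 = 1, so apply the 1/(2N) correction: H → 1 − 1/(2·80) = 0.99375.
z(H) = z(0.99375) = 2.498
z(FA) = z(0.14800) = -1.045
d' = 2.498 − (-1.045) = 3.543

d' = 3.54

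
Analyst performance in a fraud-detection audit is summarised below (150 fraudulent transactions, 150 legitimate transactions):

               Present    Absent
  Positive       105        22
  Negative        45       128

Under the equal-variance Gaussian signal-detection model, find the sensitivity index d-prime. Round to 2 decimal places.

d-prime = 1.58

H = 105/150 = 0.7000
FA = 22/150 = 0.1467
Φ⁻¹(0.7000) = 0.524, Φ⁻¹(0.1467) = -1.051
d' = z(H) − z(FA) = 0.524 − (-1.051) = 1.575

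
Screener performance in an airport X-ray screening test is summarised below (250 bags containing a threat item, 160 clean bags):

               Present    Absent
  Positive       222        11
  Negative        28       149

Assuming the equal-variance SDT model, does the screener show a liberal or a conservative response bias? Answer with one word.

z(H) = 1.216, z(FA) = -1.485
c = −½·(z(H) + z(FA)) = 0.1345
c > 0 → conservative criterion (biased toward responding “no”).

conservative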